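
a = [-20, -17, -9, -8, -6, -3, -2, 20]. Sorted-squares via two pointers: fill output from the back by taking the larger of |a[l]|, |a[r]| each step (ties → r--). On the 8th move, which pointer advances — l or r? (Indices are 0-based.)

l=0 r=7: |-20|<=|20| out[7]=400, r--
l=0 r=6: |-20|>|-2| out[6]=400, l++
l=1 r=6: |-17|>|-2| out[5]=289, l++
l=2 r=6: |-9|>|-2| out[4]=81, l++
l=3 r=6: |-8|>|-2| out[3]=64, l++
l=4 r=6: |-6|>|-2| out[2]=36, l++
l=5 r=6: |-3|>|-2| out[1]=9, l++
l=6 r=6: |-2|<=|-2| out[0]=4, r--

r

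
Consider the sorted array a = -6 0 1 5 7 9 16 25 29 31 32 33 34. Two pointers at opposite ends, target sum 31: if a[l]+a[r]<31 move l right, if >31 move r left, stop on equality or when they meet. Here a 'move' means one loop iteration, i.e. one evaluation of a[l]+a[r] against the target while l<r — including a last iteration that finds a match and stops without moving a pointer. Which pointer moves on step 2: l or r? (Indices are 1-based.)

l=1 r=13: -6+34=28 <31, l++
l=2 r=13: 0+34=34 >31, r--

r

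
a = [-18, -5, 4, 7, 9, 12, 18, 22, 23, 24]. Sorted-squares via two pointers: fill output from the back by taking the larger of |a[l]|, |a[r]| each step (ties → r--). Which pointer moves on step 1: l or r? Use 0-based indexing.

[0,9] |-18|<=|24| out[9]=576 → r--

r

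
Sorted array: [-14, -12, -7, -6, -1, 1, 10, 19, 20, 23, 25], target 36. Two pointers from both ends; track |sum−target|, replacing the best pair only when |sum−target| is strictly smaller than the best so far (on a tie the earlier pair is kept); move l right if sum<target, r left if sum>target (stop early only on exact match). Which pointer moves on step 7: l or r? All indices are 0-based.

l=0 r=10: -14+25=11 d=25 *, l++
l=1 r=10: -12+25=13 d=23 *, l++
l=2 r=10: -7+25=18 d=18 *, l++
l=3 r=10: -6+25=19 d=17 *, l++
l=4 r=10: -1+25=24 d=12 *, l++
l=5 r=10: 1+25=26 d=10 *, l++
l=6 r=10: 10+25=35 d=1 *, l++

l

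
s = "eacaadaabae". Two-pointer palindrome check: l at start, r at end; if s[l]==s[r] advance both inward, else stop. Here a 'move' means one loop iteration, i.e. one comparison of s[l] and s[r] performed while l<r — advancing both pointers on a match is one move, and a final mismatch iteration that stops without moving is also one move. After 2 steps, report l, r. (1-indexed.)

l=1 r=11: 'e'=='e', l++,r--
l=2 r=10: 'a'=='a', l++,r--

l=3, r=9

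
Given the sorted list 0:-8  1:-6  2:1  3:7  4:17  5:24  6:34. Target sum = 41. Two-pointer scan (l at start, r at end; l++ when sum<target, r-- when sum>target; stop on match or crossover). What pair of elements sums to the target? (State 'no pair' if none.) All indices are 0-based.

[0,6] -8+34=26 <41 → l++
[1,6] -6+34=28 <41 → l++
[2,6] 1+34=35 <41 → l++
[3,6] 7+34=41 → found

(7, 34)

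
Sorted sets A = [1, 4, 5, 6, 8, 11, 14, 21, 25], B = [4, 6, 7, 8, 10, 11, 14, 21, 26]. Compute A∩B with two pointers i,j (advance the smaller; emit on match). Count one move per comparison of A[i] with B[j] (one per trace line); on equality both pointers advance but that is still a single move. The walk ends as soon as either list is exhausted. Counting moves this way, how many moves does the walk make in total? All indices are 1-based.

[i=1,j=1] 1<4 → i++
[i=2,j=1] 4==4 emit → i++,j++
[i=3,j=2] 5<6 → i++
[i=4,j=2] 6==6 emit → i++,j++
[i=5,j=3] 8>7 → j++
[i=5,j=4] 8==8 emit → i++,j++
[i=6,j=5] 11>10 → j++
[i=6,j=6] 11==11 emit → i++,j++
[i=7,j=7] 14==14 emit → i++,j++
[i=8,j=8] 21==21 emit → i++,j++
[i=9,j=9] 25<26 → i++

11 moves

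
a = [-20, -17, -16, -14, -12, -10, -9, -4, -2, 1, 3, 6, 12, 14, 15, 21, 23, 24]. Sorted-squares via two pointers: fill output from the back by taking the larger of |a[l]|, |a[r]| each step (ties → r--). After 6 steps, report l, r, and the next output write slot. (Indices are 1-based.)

l=4, r=15, next write slot=12

l=1 r=18: |-20|<=|24| out[18]=576, r--
l=1 r=17: |-20|<=|23| out[17]=529, r--
l=1 r=16: |-20|<=|21| out[16]=441, r--
l=1 r=15: |-20|>|15| out[15]=400, l++
l=2 r=15: |-17|>|15| out[14]=289, l++
l=3 r=15: |-16|>|15| out[13]=256, l++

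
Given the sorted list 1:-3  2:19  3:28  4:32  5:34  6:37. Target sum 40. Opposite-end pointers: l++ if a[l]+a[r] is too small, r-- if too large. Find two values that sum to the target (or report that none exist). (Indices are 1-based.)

l=1 r=6: -3+37=34 <40, l++
l=2 r=6: 19+37=56 >40, r--
l=2 r=5: 19+34=53 >40, r--
l=2 r=4: 19+32=51 >40, r--
l=2 r=3: 19+28=47 >40, r--

no pair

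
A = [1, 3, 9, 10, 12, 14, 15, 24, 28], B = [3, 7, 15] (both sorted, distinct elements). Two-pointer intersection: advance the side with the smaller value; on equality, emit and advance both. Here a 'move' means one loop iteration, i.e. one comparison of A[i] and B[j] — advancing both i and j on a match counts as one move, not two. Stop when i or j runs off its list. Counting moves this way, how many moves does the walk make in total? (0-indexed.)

i=0 j=0: 1<3, i++
i=1 j=0: 3==3 emit, i++,j++
i=2 j=1: 9>7, j++
i=2 j=2: 9<15, i++
i=3 j=2: 10<15, i++
i=4 j=2: 12<15, i++
i=5 j=2: 14<15, i++
i=6 j=2: 15==15 emit, i++,j++

8 moves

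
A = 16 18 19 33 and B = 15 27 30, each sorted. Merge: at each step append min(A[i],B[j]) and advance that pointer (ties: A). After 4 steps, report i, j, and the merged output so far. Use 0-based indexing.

i=3, j=1, merged so far=[15, 16, 18, 19]

[i=0,j=0] A[i]=16>B[j]=15 take 15 → j++
[i=0,j=1] A[i]=16<=B[j]=27 take 16 → i++
[i=1,j=1] A[i]=18<=B[j]=27 take 18 → i++
[i=2,j=1] A[i]=19<=B[j]=27 take 19 → i++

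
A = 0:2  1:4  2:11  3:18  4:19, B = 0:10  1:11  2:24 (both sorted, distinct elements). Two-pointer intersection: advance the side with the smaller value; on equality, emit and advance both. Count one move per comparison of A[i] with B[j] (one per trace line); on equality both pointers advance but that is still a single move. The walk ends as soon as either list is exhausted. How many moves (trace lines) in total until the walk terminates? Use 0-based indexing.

6 moves

[i=0,j=0] 2<10 → i++
[i=1,j=0] 4<10 → i++
[i=2,j=0] 11>10 → j++
[i=2,j=1] 11==11 emit → i++,j++
[i=3,j=2] 18<24 → i++
[i=4,j=2] 19<24 → i++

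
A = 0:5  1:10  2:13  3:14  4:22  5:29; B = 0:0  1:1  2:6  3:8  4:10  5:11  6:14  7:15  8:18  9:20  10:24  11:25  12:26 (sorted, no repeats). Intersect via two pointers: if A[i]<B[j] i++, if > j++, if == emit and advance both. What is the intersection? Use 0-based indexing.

i=0 j=0: 5>0, j++
i=0 j=1: 5>1, j++
i=0 j=2: 5<6, i++
i=1 j=2: 10>6, j++
i=1 j=3: 10>8, j++
i=1 j=4: 10==10 emit, i++,j++
i=2 j=5: 13>11, j++
i=2 j=6: 13<14, i++
i=3 j=6: 14==14 emit, i++,j++
i=4 j=7: 22>15, j++
i=4 j=8: 22>18, j++
i=4 j=9: 22>20, j++
i=4 j=10: 22<24, i++
i=5 j=10: 29>24, j++
i=5 j=11: 29>25, j++
i=5 j=12: 29>26, j++

intersection = [10, 14]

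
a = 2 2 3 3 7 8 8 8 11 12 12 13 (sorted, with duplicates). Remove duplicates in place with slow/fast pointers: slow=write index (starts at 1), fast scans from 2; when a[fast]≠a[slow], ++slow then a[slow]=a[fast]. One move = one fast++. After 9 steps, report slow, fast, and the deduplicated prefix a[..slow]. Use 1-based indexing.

slow=6, fast=11, prefix=[2, 3, 7, 8, 11, 12]

(s=1,f=2) a[fast]=2=a[slow] dup → fast++
(s=1,f=3) a[fast]=3≠a[slow]=2 write a[2]=3 → slow++,fast++
(s=2,f=4) a[fast]=3=a[slow] dup → fast++
(s=2,f=5) a[fast]=7≠a[slow]=3 write a[3]=7 → slow++,fast++
(s=3,f=6) a[fast]=8≠a[slow]=7 write a[4]=8 → slow++,fast++
(s=4,f=7) a[fast]=8=a[slow] dup → fast++
(s=4,f=8) a[fast]=8=a[slow] dup → fast++
(s=4,f=9) a[fast]=11≠a[slow]=8 write a[5]=11 → slow++,fast++
(s=5,f=10) a[fast]=12≠a[slow]=11 write a[6]=12 → slow++,fast++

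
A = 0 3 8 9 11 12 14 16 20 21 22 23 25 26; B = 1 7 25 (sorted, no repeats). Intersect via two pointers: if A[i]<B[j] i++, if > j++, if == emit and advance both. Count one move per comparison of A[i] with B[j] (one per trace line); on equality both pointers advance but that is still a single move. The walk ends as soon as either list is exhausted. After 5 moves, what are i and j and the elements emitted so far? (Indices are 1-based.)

i=4, j=3, emitted=[]

[i=1,j=1] 0<1 → i++
[i=2,j=1] 3>1 → j++
[i=2,j=2] 3<7 → i++
[i=3,j=2] 8>7 → j++
[i=3,j=3] 8<25 → i++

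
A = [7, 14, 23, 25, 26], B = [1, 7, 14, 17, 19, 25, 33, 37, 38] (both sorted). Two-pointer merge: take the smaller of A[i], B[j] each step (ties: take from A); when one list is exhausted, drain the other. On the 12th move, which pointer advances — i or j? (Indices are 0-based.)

j

i=0 j=0: A[i]=7>B[j]=1 take 1, j++
i=0 j=1: A[i]=7<=B[j]=7 take 7, i++
i=1 j=1: A[i]=14>B[j]=7 take 7, j++
i=1 j=2: A[i]=14<=B[j]=14 take 14, i++
i=2 j=2: A[i]=23>B[j]=14 take 14, j++
i=2 j=3: A[i]=23>B[j]=17 take 17, j++
i=2 j=4: A[i]=23>B[j]=19 take 19, j++
i=2 j=5: A[i]=23<=B[j]=25 take 23, i++
i=3 j=5: A[i]=25<=B[j]=25 take 25, i++
i=4 j=5: A[i]=26>B[j]=25 take 25, j++
i=4 j=6: A[i]=26<=B[j]=33 take 26, i++
i=5 j=6: A done, take B[j]=33, j++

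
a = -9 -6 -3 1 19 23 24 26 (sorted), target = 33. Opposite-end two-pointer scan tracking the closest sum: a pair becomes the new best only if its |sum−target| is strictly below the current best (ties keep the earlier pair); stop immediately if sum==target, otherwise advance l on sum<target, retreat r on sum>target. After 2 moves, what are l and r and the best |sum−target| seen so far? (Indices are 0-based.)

[0,7] -9+26=17 d=16 * → l++
[1,7] -6+26=20 d=13 * → l++

l=2, r=7, best |Δ|=13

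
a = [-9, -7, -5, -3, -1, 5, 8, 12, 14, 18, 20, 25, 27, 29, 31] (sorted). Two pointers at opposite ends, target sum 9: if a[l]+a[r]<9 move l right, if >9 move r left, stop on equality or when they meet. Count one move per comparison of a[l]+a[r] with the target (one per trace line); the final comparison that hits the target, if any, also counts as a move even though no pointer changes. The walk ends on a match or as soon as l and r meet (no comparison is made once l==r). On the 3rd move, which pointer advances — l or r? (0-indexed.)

[0,14] -9+31=22 >9 → r--
[0,13] -9+29=20 >9 → r--
[0,12] -9+27=18 >9 → r--

r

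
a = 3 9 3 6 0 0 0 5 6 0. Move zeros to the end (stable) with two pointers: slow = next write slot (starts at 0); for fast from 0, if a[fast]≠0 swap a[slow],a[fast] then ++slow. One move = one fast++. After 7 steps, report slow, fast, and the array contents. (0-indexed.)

slow=4, fast=7, a=[3, 9, 3, 6, 0, 0, 0, 5, 6, 0]

slow=0 fast=0: a[fast]=3≠0 swap→a[0]=3, slow++,fast++
slow=1 fast=1: a[fast]=9≠0 swap→a[1]=9, slow++,fast++
slow=2 fast=2: a[fast]=3≠0 swap→a[2]=3, slow++,fast++
slow=3 fast=3: a[fast]=6≠0 swap→a[3]=6, slow++,fast++
slow=4 fast=4: a[fast]=0, fast++
slow=4 fast=5: a[fast]=0, fast++
slow=4 fast=6: a[fast]=0, fast++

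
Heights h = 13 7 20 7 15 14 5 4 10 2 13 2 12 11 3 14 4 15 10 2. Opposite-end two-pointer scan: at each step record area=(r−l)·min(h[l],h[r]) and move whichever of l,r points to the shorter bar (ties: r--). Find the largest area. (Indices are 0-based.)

max area = 225

[0,19] min(13,2)*19=38 best=38 * → r--
[0,18] min(13,10)*18=180 best=180 * → r--
[0,17] min(13,15)*17=221 best=221 * → l++
[1,17] min(7,15)*16=112 best=221 → l++
[2,17] min(20,15)*15=225 best=225 * → r--
[2,16] min(20,4)*14=56 best=225 → r--
[2,15] min(20,14)*13=182 best=225 → r--
[2,14] min(20,3)*12=36 best=225 → r--
[2,13] min(20,11)*11=121 best=225 → r--
[2,12] min(20,12)*10=120 best=225 → r--
[2,11] min(20,2)*9=18 best=225 → r--
[2,10] min(20,13)*8=104 best=225 → r--
[2,9] min(20,2)*7=14 best=225 → r--
[2,8] min(20,10)*6=60 best=225 → r--
[2,7] min(20,4)*5=20 best=225 → r--
[2,6] min(20,5)*4=20 best=225 → r--
[2,5] min(20,14)*3=42 best=225 → r--
[2,4] min(20,15)*2=30 best=225 → r--
[2,3] min(20,7)*1=7 best=225 → r--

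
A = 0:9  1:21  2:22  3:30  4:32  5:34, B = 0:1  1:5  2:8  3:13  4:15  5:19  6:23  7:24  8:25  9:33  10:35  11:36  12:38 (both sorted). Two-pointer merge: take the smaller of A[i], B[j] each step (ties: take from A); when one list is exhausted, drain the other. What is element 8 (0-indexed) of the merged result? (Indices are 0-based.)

[i=0,j=0] A[i]=9>B[j]=1 take 1 → j++
[i=0,j=1] A[i]=9>B[j]=5 take 5 → j++
[i=0,j=2] A[i]=9>B[j]=8 take 8 → j++
[i=0,j=3] A[i]=9<=B[j]=13 take 9 → i++
[i=1,j=3] A[i]=21>B[j]=13 take 13 → j++
[i=1,j=4] A[i]=21>B[j]=15 take 15 → j++
[i=1,j=5] A[i]=21>B[j]=19 take 19 → j++
[i=1,j=6] A[i]=21<=B[j]=23 take 21 → i++
[i=2,j=6] A[i]=22<=B[j]=23 take 22 → i++
[i=3,j=6] A[i]=30>B[j]=23 take 23 → j++
[i=3,j=7] A[i]=30>B[j]=24 take 24 → j++
[i=3,j=8] A[i]=30>B[j]=25 take 25 → j++
[i=3,j=9] A[i]=30<=B[j]=33 take 30 → i++
[i=4,j=9] A[i]=32<=B[j]=33 take 32 → i++
[i=5,j=9] A[i]=34>B[j]=33 take 33 → j++
[i=5,j=10] A[i]=34<=B[j]=35 take 34 → i++
[i=6,j=10] A done, take B[j]=35 → j++
[i=6,j=11] A done, take B[j]=36 → j++
[i=6,j=12] A done, take B[j]=38 → j++

merged[8] = 22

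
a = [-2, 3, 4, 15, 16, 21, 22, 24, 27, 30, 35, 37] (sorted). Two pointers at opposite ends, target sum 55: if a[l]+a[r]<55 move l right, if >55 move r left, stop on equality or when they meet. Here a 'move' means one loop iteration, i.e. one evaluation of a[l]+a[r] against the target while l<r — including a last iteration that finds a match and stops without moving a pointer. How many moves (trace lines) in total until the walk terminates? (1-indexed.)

l=1 r=12: -2+37=35 <55, l++
l=2 r=12: 3+37=40 <55, l++
l=3 r=12: 4+37=41 <55, l++
l=4 r=12: 15+37=52 <55, l++
l=5 r=12: 16+37=53 <55, l++
l=6 r=12: 21+37=58 >55, r--
l=6 r=11: 21+35=56 >55, r--
l=6 r=10: 21+30=51 <55, l++
l=7 r=10: 22+30=52 <55, l++
l=8 r=10: 24+30=54 <55, l++
l=9 r=10: 27+30=57 >55, r--

11 moves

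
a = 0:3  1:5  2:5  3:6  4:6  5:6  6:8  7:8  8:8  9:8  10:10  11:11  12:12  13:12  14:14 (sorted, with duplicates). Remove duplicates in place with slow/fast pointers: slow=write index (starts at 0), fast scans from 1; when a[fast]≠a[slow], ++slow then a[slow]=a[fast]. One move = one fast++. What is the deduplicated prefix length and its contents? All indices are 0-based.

length 8; prefix = [3, 5, 6, 8, 10, 11, 12, 14]

slow=0 fast=1: a[fast]=5≠a[slow]=3 write a[1]=5, slow++,fast++
slow=1 fast=2: a[fast]=5=a[slow] dup, fast++
slow=1 fast=3: a[fast]=6≠a[slow]=5 write a[2]=6, slow++,fast++
slow=2 fast=4: a[fast]=6=a[slow] dup, fast++
slow=2 fast=5: a[fast]=6=a[slow] dup, fast++
slow=2 fast=6: a[fast]=8≠a[slow]=6 write a[3]=8, slow++,fast++
slow=3 fast=7: a[fast]=8=a[slow] dup, fast++
slow=3 fast=8: a[fast]=8=a[slow] dup, fast++
slow=3 fast=9: a[fast]=8=a[slow] dup, fast++
slow=3 fast=10: a[fast]=10≠a[slow]=8 write a[4]=10, slow++,fast++
slow=4 fast=11: a[fast]=11≠a[slow]=10 write a[5]=11, slow++,fast++
slow=5 fast=12: a[fast]=12≠a[slow]=11 write a[6]=12, slow++,fast++
slow=6 fast=13: a[fast]=12=a[slow] dup, fast++
slow=6 fast=14: a[fast]=14≠a[slow]=12 write a[7]=14, slow++,fast++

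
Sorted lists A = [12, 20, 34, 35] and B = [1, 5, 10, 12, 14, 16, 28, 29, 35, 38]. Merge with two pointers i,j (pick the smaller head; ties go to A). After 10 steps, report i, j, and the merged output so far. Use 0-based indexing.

i=0 j=0: A[i]=12>B[j]=1 take 1, j++
i=0 j=1: A[i]=12>B[j]=5 take 5, j++
i=0 j=2: A[i]=12>B[j]=10 take 10, j++
i=0 j=3: A[i]=12<=B[j]=12 take 12, i++
i=1 j=3: A[i]=20>B[j]=12 take 12, j++
i=1 j=4: A[i]=20>B[j]=14 take 14, j++
i=1 j=5: A[i]=20>B[j]=16 take 16, j++
i=1 j=6: A[i]=20<=B[j]=28 take 20, i++
i=2 j=6: A[i]=34>B[j]=28 take 28, j++
i=2 j=7: A[i]=34>B[j]=29 take 29, j++

i=2, j=8, merged so far=[1, 5, 10, 12, 12, 14, 16, 20, 28, 29]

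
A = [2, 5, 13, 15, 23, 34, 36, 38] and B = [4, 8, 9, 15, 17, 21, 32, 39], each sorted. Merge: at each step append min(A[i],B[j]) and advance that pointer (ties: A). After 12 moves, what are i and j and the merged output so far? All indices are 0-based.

i=5, j=7, merged so far=[2, 4, 5, 8, 9, 13, 15, 15, 17, 21, 23, 32]

i=0 j=0: A[i]=2<=B[j]=4 take 2, i++
i=1 j=0: A[i]=5>B[j]=4 take 4, j++
i=1 j=1: A[i]=5<=B[j]=8 take 5, i++
i=2 j=1: A[i]=13>B[j]=8 take 8, j++
i=2 j=2: A[i]=13>B[j]=9 take 9, j++
i=2 j=3: A[i]=13<=B[j]=15 take 13, i++
i=3 j=3: A[i]=15<=B[j]=15 take 15, i++
i=4 j=3: A[i]=23>B[j]=15 take 15, j++
i=4 j=4: A[i]=23>B[j]=17 take 17, j++
i=4 j=5: A[i]=23>B[j]=21 take 21, j++
i=4 j=6: A[i]=23<=B[j]=32 take 23, i++
i=5 j=6: A[i]=34>B[j]=32 take 32, j++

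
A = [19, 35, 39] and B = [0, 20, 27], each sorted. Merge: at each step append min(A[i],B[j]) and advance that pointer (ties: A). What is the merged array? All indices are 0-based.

[i=0,j=0] A[i]=19>B[j]=0 take 0 → j++
[i=0,j=1] A[i]=19<=B[j]=20 take 19 → i++
[i=1,j=1] A[i]=35>B[j]=20 take 20 → j++
[i=1,j=2] A[i]=35>B[j]=27 take 27 → j++
[i=1,j=3] B done, take A[i]=35 → i++
[i=2,j=3] B done, take A[i]=39 → i++

[0, 19, 20, 27, 35, 39]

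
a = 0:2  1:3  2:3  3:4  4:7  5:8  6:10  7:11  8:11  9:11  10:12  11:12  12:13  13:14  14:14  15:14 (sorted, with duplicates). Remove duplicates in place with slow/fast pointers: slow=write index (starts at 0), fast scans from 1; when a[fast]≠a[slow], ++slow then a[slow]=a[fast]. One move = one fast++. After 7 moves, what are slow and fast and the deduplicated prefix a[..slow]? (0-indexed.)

slow=0 fast=1: a[fast]=3≠a[slow]=2 write a[1]=3, slow++,fast++
slow=1 fast=2: a[fast]=3=a[slow] dup, fast++
slow=1 fast=3: a[fast]=4≠a[slow]=3 write a[2]=4, slow++,fast++
slow=2 fast=4: a[fast]=7≠a[slow]=4 write a[3]=7, slow++,fast++
slow=3 fast=5: a[fast]=8≠a[slow]=7 write a[4]=8, slow++,fast++
slow=4 fast=6: a[fast]=10≠a[slow]=8 write a[5]=10, slow++,fast++
slow=5 fast=7: a[fast]=11≠a[slow]=10 write a[6]=11, slow++,fast++

slow=6, fast=8, prefix=[2, 3, 4, 7, 8, 10, 11]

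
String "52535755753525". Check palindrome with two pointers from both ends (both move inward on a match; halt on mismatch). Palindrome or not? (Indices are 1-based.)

palindrome

l=1 r=14: '5'=='5', l++,r--
l=2 r=13: '2'=='2', l++,r--
l=3 r=12: '5'=='5', l++,r--
l=4 r=11: '3'=='3', l++,r--
l=5 r=10: '5'=='5', l++,r--
l=6 r=9: '7'=='7', l++,r--
l=7 r=8: '5'=='5', l++,r--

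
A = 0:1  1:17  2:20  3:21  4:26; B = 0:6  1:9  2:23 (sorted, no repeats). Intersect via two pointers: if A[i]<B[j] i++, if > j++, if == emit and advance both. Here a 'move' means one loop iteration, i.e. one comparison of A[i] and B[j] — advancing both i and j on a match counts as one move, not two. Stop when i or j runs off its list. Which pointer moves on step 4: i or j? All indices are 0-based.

i=0 j=0: 1<6, i++
i=1 j=0: 17>6, j++
i=1 j=1: 17>9, j++
i=1 j=2: 17<23, i++

i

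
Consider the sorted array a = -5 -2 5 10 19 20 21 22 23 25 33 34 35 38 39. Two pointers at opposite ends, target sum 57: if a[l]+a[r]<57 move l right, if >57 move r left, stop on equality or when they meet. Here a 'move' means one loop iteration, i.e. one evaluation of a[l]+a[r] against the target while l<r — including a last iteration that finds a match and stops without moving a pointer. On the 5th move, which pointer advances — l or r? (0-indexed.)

l=0 r=14: -5+39=34 <57, l++
l=1 r=14: -2+39=37 <57, l++
l=2 r=14: 5+39=44 <57, l++
l=3 r=14: 10+39=49 <57, l++
l=4 r=14: 19+39=58 >57, r--

r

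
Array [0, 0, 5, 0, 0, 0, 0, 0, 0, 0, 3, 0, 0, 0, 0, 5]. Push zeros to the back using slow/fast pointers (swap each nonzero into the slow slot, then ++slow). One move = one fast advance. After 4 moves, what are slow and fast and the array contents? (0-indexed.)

slow=1, fast=4, a=[5, 0, 0, 0, 0, 0, 0, 0, 0, 0, 3, 0, 0, 0, 0, 5]

slow=0 fast=0: a[fast]=0, fast++
slow=0 fast=1: a[fast]=0, fast++
slow=0 fast=2: a[fast]=5≠0 swap→a[0]=5, slow++,fast++
slow=1 fast=3: a[fast]=0, fast++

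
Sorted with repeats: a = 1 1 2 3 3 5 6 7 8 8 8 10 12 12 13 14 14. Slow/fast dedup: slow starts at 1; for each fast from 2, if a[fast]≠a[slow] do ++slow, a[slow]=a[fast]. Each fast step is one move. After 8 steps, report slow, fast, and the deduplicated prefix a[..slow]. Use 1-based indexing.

(s=1,f=2) a[fast]=1=a[slow] dup → fast++
(s=1,f=3) a[fast]=2≠a[slow]=1 write a[2]=2 → slow++,fast++
(s=2,f=4) a[fast]=3≠a[slow]=2 write a[3]=3 → slow++,fast++
(s=3,f=5) a[fast]=3=a[slow] dup → fast++
(s=3,f=6) a[fast]=5≠a[slow]=3 write a[4]=5 → slow++,fast++
(s=4,f=7) a[fast]=6≠a[slow]=5 write a[5]=6 → slow++,fast++
(s=5,f=8) a[fast]=7≠a[slow]=6 write a[6]=7 → slow++,fast++
(s=6,f=9) a[fast]=8≠a[slow]=7 write a[7]=8 → slow++,fast++

slow=7, fast=10, prefix=[1, 2, 3, 5, 6, 7, 8]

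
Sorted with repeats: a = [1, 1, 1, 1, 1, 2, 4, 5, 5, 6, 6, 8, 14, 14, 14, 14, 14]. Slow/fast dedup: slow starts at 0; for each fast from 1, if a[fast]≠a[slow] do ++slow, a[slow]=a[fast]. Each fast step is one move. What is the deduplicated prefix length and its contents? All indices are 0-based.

(s=0,f=1) a[fast]=1=a[slow] dup → fast++
(s=0,f=2) a[fast]=1=a[slow] dup → fast++
(s=0,f=3) a[fast]=1=a[slow] dup → fast++
(s=0,f=4) a[fast]=1=a[slow] dup → fast++
(s=0,f=5) a[fast]=2≠a[slow]=1 write a[1]=2 → slow++,fast++
(s=1,f=6) a[fast]=4≠a[slow]=2 write a[2]=4 → slow++,fast++
(s=2,f=7) a[fast]=5≠a[slow]=4 write a[3]=5 → slow++,fast++
(s=3,f=8) a[fast]=5=a[slow] dup → fast++
(s=3,f=9) a[fast]=6≠a[slow]=5 write a[4]=6 → slow++,fast++
(s=4,f=10) a[fast]=6=a[slow] dup → fast++
(s=4,f=11) a[fast]=8≠a[slow]=6 write a[5]=8 → slow++,fast++
(s=5,f=12) a[fast]=14≠a[slow]=8 write a[6]=14 → slow++,fast++
(s=6,f=13) a[fast]=14=a[slow] dup → fast++
(s=6,f=14) a[fast]=14=a[slow] dup → fast++
(s=6,f=15) a[fast]=14=a[slow] dup → fast++
(s=6,f=16) a[fast]=14=a[slow] dup → fast++

length 7; prefix = [1, 2, 4, 5, 6, 8, 14]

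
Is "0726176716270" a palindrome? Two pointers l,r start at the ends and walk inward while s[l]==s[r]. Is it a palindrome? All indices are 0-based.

l=0 r=12: '0'=='0', l++,r--
l=1 r=11: '7'=='7', l++,r--
l=2 r=10: '2'=='2', l++,r--
l=3 r=9: '6'=='6', l++,r--
l=4 r=8: '1'=='1', l++,r--
l=5 r=7: '7'=='7', l++,r--

palindrome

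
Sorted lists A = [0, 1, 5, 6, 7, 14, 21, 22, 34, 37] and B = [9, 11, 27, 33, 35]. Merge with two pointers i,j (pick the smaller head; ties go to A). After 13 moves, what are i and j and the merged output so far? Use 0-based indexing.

i=9, j=4, merged so far=[0, 1, 5, 6, 7, 9, 11, 14, 21, 22, 27, 33, 34]

[i=0,j=0] A[i]=0<=B[j]=9 take 0 → i++
[i=1,j=0] A[i]=1<=B[j]=9 take 1 → i++
[i=2,j=0] A[i]=5<=B[j]=9 take 5 → i++
[i=3,j=0] A[i]=6<=B[j]=9 take 6 → i++
[i=4,j=0] A[i]=7<=B[j]=9 take 7 → i++
[i=5,j=0] A[i]=14>B[j]=9 take 9 → j++
[i=5,j=1] A[i]=14>B[j]=11 take 11 → j++
[i=5,j=2] A[i]=14<=B[j]=27 take 14 → i++
[i=6,j=2] A[i]=21<=B[j]=27 take 21 → i++
[i=7,j=2] A[i]=22<=B[j]=27 take 22 → i++
[i=8,j=2] A[i]=34>B[j]=27 take 27 → j++
[i=8,j=3] A[i]=34>B[j]=33 take 33 → j++
[i=8,j=4] A[i]=34<=B[j]=35 take 34 → i++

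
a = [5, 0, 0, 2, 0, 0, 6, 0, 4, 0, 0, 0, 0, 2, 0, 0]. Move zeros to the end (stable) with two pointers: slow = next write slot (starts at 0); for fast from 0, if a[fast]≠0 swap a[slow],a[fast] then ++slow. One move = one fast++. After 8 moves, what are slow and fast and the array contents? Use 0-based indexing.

slow=0 fast=0: a[fast]=5≠0 swap→a[0]=5, slow++,fast++
slow=1 fast=1: a[fast]=0, fast++
slow=1 fast=2: a[fast]=0, fast++
slow=1 fast=3: a[fast]=2≠0 swap→a[1]=2, slow++,fast++
slow=2 fast=4: a[fast]=0, fast++
slow=2 fast=5: a[fast]=0, fast++
slow=2 fast=6: a[fast]=6≠0 swap→a[2]=6, slow++,fast++
slow=3 fast=7: a[fast]=0, fast++

slow=3, fast=8, a=[5, 2, 6, 0, 0, 0, 0, 0, 4, 0, 0, 0, 0, 2, 0, 0]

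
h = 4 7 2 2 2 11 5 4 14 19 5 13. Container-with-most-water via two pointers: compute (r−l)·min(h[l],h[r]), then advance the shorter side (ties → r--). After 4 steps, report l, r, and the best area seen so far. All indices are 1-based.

l=1 r=12: min(4,13)*11=44 best=44 *, l++
l=2 r=12: min(7,13)*10=70 best=70 *, l++
l=3 r=12: min(2,13)*9=18 best=70, l++
l=4 r=12: min(2,13)*8=16 best=70, l++

l=5, r=12, best area=70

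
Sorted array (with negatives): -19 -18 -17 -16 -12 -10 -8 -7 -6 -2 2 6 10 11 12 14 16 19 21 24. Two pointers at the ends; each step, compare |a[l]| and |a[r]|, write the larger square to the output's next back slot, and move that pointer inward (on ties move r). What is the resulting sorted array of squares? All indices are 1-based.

l=1 r=20: |-19|<=|24| out[20]=576, r--
l=1 r=19: |-19|<=|21| out[19]=441, r--
l=1 r=18: |-19|<=|19| out[18]=361, r--
l=1 r=17: |-19|>|16| out[17]=361, l++
l=2 r=17: |-18|>|16| out[16]=324, l++
l=3 r=17: |-17|>|16| out[15]=289, l++
l=4 r=17: |-16|<=|16| out[14]=256, r--
l=4 r=16: |-16|>|14| out[13]=256, l++
l=5 r=16: |-12|<=|14| out[12]=196, r--
l=5 r=15: |-12|<=|12| out[11]=144, r--
l=5 r=14: |-12|>|11| out[10]=144, l++
l=6 r=14: |-10|<=|11| out[9]=121, r--
l=6 r=13: |-10|<=|10| out[8]=100, r--
l=6 r=12: |-10|>|6| out[7]=100, l++
l=7 r=12: |-8|>|6| out[6]=64, l++
l=8 r=12: |-7|>|6| out[5]=49, l++
l=9 r=12: |-6|<=|6| out[4]=36, r--
l=9 r=11: |-6|>|2| out[3]=36, l++
l=10 r=11: |-2|<=|2| out[2]=4, r--
l=10 r=10: |-2|<=|-2| out[1]=4, r--

[4, 4, 36, 36, 49, 64, 100, 100, 121, 144, 144, 196, 256, 256, 289, 324, 361, 361, 441, 576]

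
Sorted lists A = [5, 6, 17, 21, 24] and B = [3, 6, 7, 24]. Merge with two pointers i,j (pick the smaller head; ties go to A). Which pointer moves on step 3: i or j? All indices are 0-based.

i

[i=0,j=0] A[i]=5>B[j]=3 take 3 → j++
[i=0,j=1] A[i]=5<=B[j]=6 take 5 → i++
[i=1,j=1] A[i]=6<=B[j]=6 take 6 → i++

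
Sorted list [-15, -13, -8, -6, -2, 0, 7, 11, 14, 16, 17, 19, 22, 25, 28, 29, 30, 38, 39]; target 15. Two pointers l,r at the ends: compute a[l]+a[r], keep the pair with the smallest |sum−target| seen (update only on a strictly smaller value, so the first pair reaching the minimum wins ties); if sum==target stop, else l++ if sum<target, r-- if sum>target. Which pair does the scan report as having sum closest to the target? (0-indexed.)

[0,18] -15+39=24 d=9 * → r--
[0,17] -15+38=23 d=8 * → r--
[0,16] -15+30=15 d=0 * → stop

pair (-15, 30) with sum 15 (|Δ|=0)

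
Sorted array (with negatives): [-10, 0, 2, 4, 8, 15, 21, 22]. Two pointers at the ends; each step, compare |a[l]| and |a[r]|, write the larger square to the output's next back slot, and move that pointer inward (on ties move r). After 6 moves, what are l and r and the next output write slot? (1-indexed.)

l=2, r=3, next write slot=2

[1,8] |-10|<=|22| out[8]=484 → r--
[1,7] |-10|<=|21| out[7]=441 → r--
[1,6] |-10|<=|15| out[6]=225 → r--
[1,5] |-10|>|8| out[5]=100 → l++
[2,5] |0|<=|8| out[4]=64 → r--
[2,4] |0|<=|4| out[3]=16 → r--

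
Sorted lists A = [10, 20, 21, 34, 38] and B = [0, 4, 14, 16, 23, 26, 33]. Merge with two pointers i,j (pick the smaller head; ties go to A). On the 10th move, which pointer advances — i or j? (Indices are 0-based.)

i=0 j=0: A[i]=10>B[j]=0 take 0, j++
i=0 j=1: A[i]=10>B[j]=4 take 4, j++
i=0 j=2: A[i]=10<=B[j]=14 take 10, i++
i=1 j=2: A[i]=20>B[j]=14 take 14, j++
i=1 j=3: A[i]=20>B[j]=16 take 16, j++
i=1 j=4: A[i]=20<=B[j]=23 take 20, i++
i=2 j=4: A[i]=21<=B[j]=23 take 21, i++
i=3 j=4: A[i]=34>B[j]=23 take 23, j++
i=3 j=5: A[i]=34>B[j]=26 take 26, j++
i=3 j=6: A[i]=34>B[j]=33 take 33, j++

j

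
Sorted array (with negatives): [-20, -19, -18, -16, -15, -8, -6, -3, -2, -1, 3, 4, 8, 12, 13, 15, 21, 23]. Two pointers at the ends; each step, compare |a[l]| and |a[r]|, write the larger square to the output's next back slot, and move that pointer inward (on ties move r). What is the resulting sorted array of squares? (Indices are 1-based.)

[1, 4, 9, 9, 16, 36, 64, 64, 144, 169, 225, 225, 256, 324, 361, 400, 441, 529]

[1,18] |-20|<=|23| out[18]=529 → r--
[1,17] |-20|<=|21| out[17]=441 → r--
[1,16] |-20|>|15| out[16]=400 → l++
[2,16] |-19|>|15| out[15]=361 → l++
[3,16] |-18|>|15| out[14]=324 → l++
[4,16] |-16|>|15| out[13]=256 → l++
[5,16] |-15|<=|15| out[12]=225 → r--
[5,15] |-15|>|13| out[11]=225 → l++
[6,15] |-8|<=|13| out[10]=169 → r--
[6,14] |-8|<=|12| out[9]=144 → r--
[6,13] |-8|<=|8| out[8]=64 → r--
[6,12] |-8|>|4| out[7]=64 → l++
[7,12] |-6|>|4| out[6]=36 → l++
[8,12] |-3|<=|4| out[5]=16 → r--
[8,11] |-3|<=|3| out[4]=9 → r--
[8,10] |-3|>|-1| out[3]=9 → l++
[9,10] |-2|>|-1| out[2]=4 → l++
[10,10] |-1|<=|-1| out[1]=1 → r--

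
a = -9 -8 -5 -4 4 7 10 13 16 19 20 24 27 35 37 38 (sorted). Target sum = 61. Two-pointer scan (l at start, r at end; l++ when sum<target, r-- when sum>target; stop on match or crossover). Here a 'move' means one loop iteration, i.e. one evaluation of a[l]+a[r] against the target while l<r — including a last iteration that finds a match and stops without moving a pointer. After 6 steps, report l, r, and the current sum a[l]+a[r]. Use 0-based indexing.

l=6, r=15, sum=48

l=0 r=15: -9+38=29 <61, l++
l=1 r=15: -8+38=30 <61, l++
l=2 r=15: -5+38=33 <61, l++
l=3 r=15: -4+38=34 <61, l++
l=4 r=15: 4+38=42 <61, l++
l=5 r=15: 7+38=45 <61, l++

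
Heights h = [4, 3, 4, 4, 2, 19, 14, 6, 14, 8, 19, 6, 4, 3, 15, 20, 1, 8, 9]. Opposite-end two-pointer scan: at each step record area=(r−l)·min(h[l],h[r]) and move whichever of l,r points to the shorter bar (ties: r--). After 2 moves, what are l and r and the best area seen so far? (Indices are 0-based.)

l=0 r=18: min(4,9)*18=72 best=72 *, l++
l=1 r=18: min(3,9)*17=51 best=72, l++

l=2, r=18, best area=72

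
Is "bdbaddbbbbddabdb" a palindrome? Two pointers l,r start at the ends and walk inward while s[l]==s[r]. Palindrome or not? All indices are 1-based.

palindrome

[1,16] 'b'=='b' → l++,r--
[2,15] 'd'=='d' → l++,r--
[3,14] 'b'=='b' → l++,r--
[4,13] 'a'=='a' → l++,r--
[5,12] 'd'=='d' → l++,r--
[6,11] 'd'=='d' → l++,r--
[7,10] 'b'=='b' → l++,r--
[8,9] 'b'=='b' → l++,r--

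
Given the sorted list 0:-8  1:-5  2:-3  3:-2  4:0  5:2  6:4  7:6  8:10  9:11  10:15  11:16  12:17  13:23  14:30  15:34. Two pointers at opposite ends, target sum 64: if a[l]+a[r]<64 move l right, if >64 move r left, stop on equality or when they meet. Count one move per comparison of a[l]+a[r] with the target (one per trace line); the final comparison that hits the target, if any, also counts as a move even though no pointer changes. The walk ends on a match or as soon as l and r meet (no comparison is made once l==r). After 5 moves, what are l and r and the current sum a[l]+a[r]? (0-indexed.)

[0,15] -8+34=26 <64 → l++
[1,15] -5+34=29 <64 → l++
[2,15] -3+34=31 <64 → l++
[3,15] -2+34=32 <64 → l++
[4,15] 0+34=34 <64 → l++

l=5, r=15, sum=36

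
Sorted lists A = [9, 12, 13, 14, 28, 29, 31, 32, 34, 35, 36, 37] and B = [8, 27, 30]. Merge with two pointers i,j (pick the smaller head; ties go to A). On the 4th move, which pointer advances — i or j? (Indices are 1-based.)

i

[i=1,j=1] A[i]=9>B[j]=8 take 8 → j++
[i=1,j=2] A[i]=9<=B[j]=27 take 9 → i++
[i=2,j=2] A[i]=12<=B[j]=27 take 12 → i++
[i=3,j=2] A[i]=13<=B[j]=27 take 13 → i++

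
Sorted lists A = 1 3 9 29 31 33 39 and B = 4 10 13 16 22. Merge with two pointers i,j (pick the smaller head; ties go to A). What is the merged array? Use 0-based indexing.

[i=0,j=0] A[i]=1<=B[j]=4 take 1 → i++
[i=1,j=0] A[i]=3<=B[j]=4 take 3 → i++
[i=2,j=0] A[i]=9>B[j]=4 take 4 → j++
[i=2,j=1] A[i]=9<=B[j]=10 take 9 → i++
[i=3,j=1] A[i]=29>B[j]=10 take 10 → j++
[i=3,j=2] A[i]=29>B[j]=13 take 13 → j++
[i=3,j=3] A[i]=29>B[j]=16 take 16 → j++
[i=3,j=4] A[i]=29>B[j]=22 take 22 → j++
[i=3,j=5] B done, take A[i]=29 → i++
[i=4,j=5] B done, take A[i]=31 → i++
[i=5,j=5] B done, take A[i]=33 → i++
[i=6,j=5] B done, take A[i]=39 → i++

[1, 3, 4, 9, 10, 13, 16, 22, 29, 31, 33, 39]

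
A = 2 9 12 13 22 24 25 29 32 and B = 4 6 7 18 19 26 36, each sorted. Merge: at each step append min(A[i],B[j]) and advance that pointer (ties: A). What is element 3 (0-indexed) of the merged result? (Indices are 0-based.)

merged[3] = 7

i=0 j=0: A[i]=2<=B[j]=4 take 2, i++
i=1 j=0: A[i]=9>B[j]=4 take 4, j++
i=1 j=1: A[i]=9>B[j]=6 take 6, j++
i=1 j=2: A[i]=9>B[j]=7 take 7, j++
i=1 j=3: A[i]=9<=B[j]=18 take 9, i++
i=2 j=3: A[i]=12<=B[j]=18 take 12, i++
i=3 j=3: A[i]=13<=B[j]=18 take 13, i++
i=4 j=3: A[i]=22>B[j]=18 take 18, j++
i=4 j=4: A[i]=22>B[j]=19 take 19, j++
i=4 j=5: A[i]=22<=B[j]=26 take 22, i++
i=5 j=5: A[i]=24<=B[j]=26 take 24, i++
i=6 j=5: A[i]=25<=B[j]=26 take 25, i++
i=7 j=5: A[i]=29>B[j]=26 take 26, j++
i=7 j=6: A[i]=29<=B[j]=36 take 29, i++
i=8 j=6: A[i]=32<=B[j]=36 take 32, i++
i=9 j=6: A done, take B[j]=36, j++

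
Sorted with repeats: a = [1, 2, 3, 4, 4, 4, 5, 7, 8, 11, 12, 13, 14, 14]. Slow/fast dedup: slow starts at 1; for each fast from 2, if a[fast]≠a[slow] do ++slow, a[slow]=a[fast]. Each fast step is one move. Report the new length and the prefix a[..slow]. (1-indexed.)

slow=1 fast=2: a[fast]=2≠a[slow]=1 write a[2]=2, slow++,fast++
slow=2 fast=3: a[fast]=3≠a[slow]=2 write a[3]=3, slow++,fast++
slow=3 fast=4: a[fast]=4≠a[slow]=3 write a[4]=4, slow++,fast++
slow=4 fast=5: a[fast]=4=a[slow] dup, fast++
slow=4 fast=6: a[fast]=4=a[slow] dup, fast++
slow=4 fast=7: a[fast]=5≠a[slow]=4 write a[5]=5, slow++,fast++
slow=5 fast=8: a[fast]=7≠a[slow]=5 write a[6]=7, slow++,fast++
slow=6 fast=9: a[fast]=8≠a[slow]=7 write a[7]=8, slow++,fast++
slow=7 fast=10: a[fast]=11≠a[slow]=8 write a[8]=11, slow++,fast++
slow=8 fast=11: a[fast]=12≠a[slow]=11 write a[9]=12, slow++,fast++
slow=9 fast=12: a[fast]=13≠a[slow]=12 write a[10]=13, slow++,fast++
slow=10 fast=13: a[fast]=14≠a[slow]=13 write a[11]=14, slow++,fast++
slow=11 fast=14: a[fast]=14=a[slow] dup, fast++

length 11; prefix = [1, 2, 3, 4, 5, 7, 8, 11, 12, 13, 14]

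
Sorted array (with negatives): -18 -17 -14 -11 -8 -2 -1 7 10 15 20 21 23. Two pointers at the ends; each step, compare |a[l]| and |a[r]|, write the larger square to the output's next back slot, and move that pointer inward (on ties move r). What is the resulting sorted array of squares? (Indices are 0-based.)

l=0 r=12: |-18|<=|23| out[12]=529, r--
l=0 r=11: |-18|<=|21| out[11]=441, r--
l=0 r=10: |-18|<=|20| out[10]=400, r--
l=0 r=9: |-18|>|15| out[9]=324, l++
l=1 r=9: |-17|>|15| out[8]=289, l++
l=2 r=9: |-14|<=|15| out[7]=225, r--
l=2 r=8: |-14|>|10| out[6]=196, l++
l=3 r=8: |-11|>|10| out[5]=121, l++
l=4 r=8: |-8|<=|10| out[4]=100, r--
l=4 r=7: |-8|>|7| out[3]=64, l++
l=5 r=7: |-2|<=|7| out[2]=49, r--
l=5 r=6: |-2|>|-1| out[1]=4, l++
l=6 r=6: |-1|<=|-1| out[0]=1, r--

[1, 4, 49, 64, 100, 121, 196, 225, 289, 324, 400, 441, 529]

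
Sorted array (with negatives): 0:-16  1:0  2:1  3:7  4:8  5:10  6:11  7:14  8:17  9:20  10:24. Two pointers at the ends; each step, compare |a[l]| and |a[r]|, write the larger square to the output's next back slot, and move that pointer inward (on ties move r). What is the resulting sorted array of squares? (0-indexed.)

[0, 1, 49, 64, 100, 121, 196, 256, 289, 400, 576]

l=0 r=10: |-16|<=|24| out[10]=576, r--
l=0 r=9: |-16|<=|20| out[9]=400, r--
l=0 r=8: |-16|<=|17| out[8]=289, r--
l=0 r=7: |-16|>|14| out[7]=256, l++
l=1 r=7: |0|<=|14| out[6]=196, r--
l=1 r=6: |0|<=|11| out[5]=121, r--
l=1 r=5: |0|<=|10| out[4]=100, r--
l=1 r=4: |0|<=|8| out[3]=64, r--
l=1 r=3: |0|<=|7| out[2]=49, r--
l=1 r=2: |0|<=|1| out[1]=1, r--
l=1 r=1: |0|<=|0| out[0]=0, r--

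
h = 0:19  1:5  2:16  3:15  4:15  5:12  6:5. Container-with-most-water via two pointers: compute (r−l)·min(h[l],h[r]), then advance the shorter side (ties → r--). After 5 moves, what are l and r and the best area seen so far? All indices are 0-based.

l=0, r=1, best area=60

l=0 r=6: min(19,5)*6=30 best=30 *, r--
l=0 r=5: min(19,12)*5=60 best=60 *, r--
l=0 r=4: min(19,15)*4=60 best=60, r--
l=0 r=3: min(19,15)*3=45 best=60, r--
l=0 r=2: min(19,16)*2=32 best=60, r--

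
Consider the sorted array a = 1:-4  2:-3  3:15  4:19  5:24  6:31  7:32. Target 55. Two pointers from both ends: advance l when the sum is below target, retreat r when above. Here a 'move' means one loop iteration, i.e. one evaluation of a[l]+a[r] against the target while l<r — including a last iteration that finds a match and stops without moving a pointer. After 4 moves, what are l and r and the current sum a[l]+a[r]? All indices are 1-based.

[1,7] -4+32=28 <55 → l++
[2,7] -3+32=29 <55 → l++
[3,7] 15+32=47 <55 → l++
[4,7] 19+32=51 <55 → l++

l=5, r=7, sum=56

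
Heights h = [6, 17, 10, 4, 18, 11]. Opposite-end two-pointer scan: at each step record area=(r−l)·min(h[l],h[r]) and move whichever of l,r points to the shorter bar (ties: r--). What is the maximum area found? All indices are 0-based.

max area = 51

[0,5] min(6,11)*5=30 best=30 * → l++
[1,5] min(17,11)*4=44 best=44 * → r--
[1,4] min(17,18)*3=51 best=51 * → l++
[2,4] min(10,18)*2=20 best=51 → l++
[3,4] min(4,18)*1=4 best=51 → l++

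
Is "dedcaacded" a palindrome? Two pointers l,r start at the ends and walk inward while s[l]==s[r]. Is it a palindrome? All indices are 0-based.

palindrome

l=0 r=9: 'd'=='d', l++,r--
l=1 r=8: 'e'=='e', l++,r--
l=2 r=7: 'd'=='d', l++,r--
l=3 r=6: 'c'=='c', l++,r--
l=4 r=5: 'a'=='a', l++,r--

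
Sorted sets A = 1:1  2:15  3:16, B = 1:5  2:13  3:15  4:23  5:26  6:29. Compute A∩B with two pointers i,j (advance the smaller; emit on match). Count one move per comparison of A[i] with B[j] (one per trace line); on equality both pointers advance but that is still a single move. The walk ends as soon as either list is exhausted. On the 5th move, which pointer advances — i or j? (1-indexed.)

i=1 j=1: 1<5, i++
i=2 j=1: 15>5, j++
i=2 j=2: 15>13, j++
i=2 j=3: 15==15 emit, i++,j++
i=3 j=4: 16<23, i++

i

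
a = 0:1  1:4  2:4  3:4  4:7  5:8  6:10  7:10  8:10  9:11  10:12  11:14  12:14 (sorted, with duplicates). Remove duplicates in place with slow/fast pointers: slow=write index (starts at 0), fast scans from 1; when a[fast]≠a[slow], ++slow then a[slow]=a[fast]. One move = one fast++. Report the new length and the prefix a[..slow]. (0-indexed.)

(s=0,f=1) a[fast]=4≠a[slow]=1 write a[1]=4 → slow++,fast++
(s=1,f=2) a[fast]=4=a[slow] dup → fast++
(s=1,f=3) a[fast]=4=a[slow] dup → fast++
(s=1,f=4) a[fast]=7≠a[slow]=4 write a[2]=7 → slow++,fast++
(s=2,f=5) a[fast]=8≠a[slow]=7 write a[3]=8 → slow++,fast++
(s=3,f=6) a[fast]=10≠a[slow]=8 write a[4]=10 → slow++,fast++
(s=4,f=7) a[fast]=10=a[slow] dup → fast++
(s=4,f=8) a[fast]=10=a[slow] dup → fast++
(s=4,f=9) a[fast]=11≠a[slow]=10 write a[5]=11 → slow++,fast++
(s=5,f=10) a[fast]=12≠a[slow]=11 write a[6]=12 → slow++,fast++
(s=6,f=11) a[fast]=14≠a[slow]=12 write a[7]=14 → slow++,fast++
(s=7,f=12) a[fast]=14=a[slow] dup → fast++

length 8; prefix = [1, 4, 7, 8, 10, 11, 12, 14]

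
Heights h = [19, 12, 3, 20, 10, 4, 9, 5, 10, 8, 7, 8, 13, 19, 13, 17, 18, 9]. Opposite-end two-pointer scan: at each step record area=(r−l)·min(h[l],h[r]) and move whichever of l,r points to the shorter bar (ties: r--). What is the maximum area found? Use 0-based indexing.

l=0 r=17: min(19,9)*17=153 best=153 *, r--
l=0 r=16: min(19,18)*16=288 best=288 *, r--
l=0 r=15: min(19,17)*15=255 best=288, r--
l=0 r=14: min(19,13)*14=182 best=288, r--
l=0 r=13: min(19,19)*13=247 best=288, r--
l=0 r=12: min(19,13)*12=156 best=288, r--
l=0 r=11: min(19,8)*11=88 best=288, r--
l=0 r=10: min(19,7)*10=70 best=288, r--
l=0 r=9: min(19,8)*9=72 best=288, r--
l=0 r=8: min(19,10)*8=80 best=288, r--
l=0 r=7: min(19,5)*7=35 best=288, r--
l=0 r=6: min(19,9)*6=54 best=288, r--
l=0 r=5: min(19,4)*5=20 best=288, r--
l=0 r=4: min(19,10)*4=40 best=288, r--
l=0 r=3: min(19,20)*3=57 best=288, l++
l=1 r=3: min(12,20)*2=24 best=288, l++
l=2 r=3: min(3,20)*1=3 best=288, l++

max area = 288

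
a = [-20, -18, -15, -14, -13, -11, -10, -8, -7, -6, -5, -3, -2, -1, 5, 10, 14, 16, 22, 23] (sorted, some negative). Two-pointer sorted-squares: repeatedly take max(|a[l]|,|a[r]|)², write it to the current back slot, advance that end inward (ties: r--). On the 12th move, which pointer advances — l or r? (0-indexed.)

l

[0,19] |-20|<=|23| out[19]=529 → r--
[0,18] |-20|<=|22| out[18]=484 → r--
[0,17] |-20|>|16| out[17]=400 → l++
[1,17] |-18|>|16| out[16]=324 → l++
[2,17] |-15|<=|16| out[15]=256 → r--
[2,16] |-15|>|14| out[14]=225 → l++
[3,16] |-14|<=|14| out[13]=196 → r--
[3,15] |-14|>|10| out[12]=196 → l++
[4,15] |-13|>|10| out[11]=169 → l++
[5,15] |-11|>|10| out[10]=121 → l++
[6,15] |-10|<=|10| out[9]=100 → r--
[6,14] |-10|>|5| out[8]=100 → l++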